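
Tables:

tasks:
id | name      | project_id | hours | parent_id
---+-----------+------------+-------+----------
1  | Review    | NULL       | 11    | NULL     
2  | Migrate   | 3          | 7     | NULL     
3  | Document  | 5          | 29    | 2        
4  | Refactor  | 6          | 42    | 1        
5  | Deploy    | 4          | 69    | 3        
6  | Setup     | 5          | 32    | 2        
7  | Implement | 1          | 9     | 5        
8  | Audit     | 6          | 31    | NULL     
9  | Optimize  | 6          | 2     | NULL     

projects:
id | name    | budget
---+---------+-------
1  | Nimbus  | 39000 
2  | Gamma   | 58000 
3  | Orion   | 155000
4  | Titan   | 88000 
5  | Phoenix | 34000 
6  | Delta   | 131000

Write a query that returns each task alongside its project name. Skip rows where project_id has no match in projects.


INNER JOIN keeps only tasks rows whose project_id matches an id in projects. Walk through each task:
  - task 1 (Review): project_id=NULL, no match -> dropped
  - task 2 (Migrate): project_id=3 -> matches Orion
  - task 3 (Document): project_id=5 -> matches Phoenix
  - task 4 (Refactor): project_id=6 -> matches Delta
  - task 5 (Deploy): project_id=4 -> matches Titan
  - task 6 (Setup): project_id=5 -> matches Phoenix
  - task 7 (Implement): project_id=1 -> matches Nimbus
  - task 8 (Audit): project_id=6 -> matches Delta
  - task 9 (Optimize): project_id=6 -> matches Delta
So 1 of 9 rows is dropped.

SQL:
SELECT a.name, b.name AS project
FROM tasks a
INNER JOIN projects b ON a.project_id = b.id

Result:
name      | project
----------+--------
Migrate   | Orion  
Document  | Phoenix
Refactor  | Delta  
Deploy    | Titan  
Setup     | Phoenix
Implement | Nimbus 
Audit     | Delta  
Optimize  | Delta  


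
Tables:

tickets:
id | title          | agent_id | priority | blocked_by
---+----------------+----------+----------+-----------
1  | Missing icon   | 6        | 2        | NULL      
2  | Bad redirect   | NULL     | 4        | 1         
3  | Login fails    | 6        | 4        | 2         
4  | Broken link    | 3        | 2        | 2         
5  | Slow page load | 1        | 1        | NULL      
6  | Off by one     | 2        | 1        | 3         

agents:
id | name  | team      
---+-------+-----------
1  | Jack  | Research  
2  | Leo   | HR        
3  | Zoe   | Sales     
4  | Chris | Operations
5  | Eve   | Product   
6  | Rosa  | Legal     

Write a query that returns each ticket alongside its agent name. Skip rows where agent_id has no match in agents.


INNER JOIN keeps only tickets rows whose agent_id matches an id in agents. Walk through each ticket:
  - ticket 1 (Missing icon): agent_id=6 -> matches Rosa
  - ticket 2 (Bad redirect): agent_id=NULL, no match -> dropped
  - ticket 3 (Login fails): agent_id=6 -> matches Rosa
  - ticket 4 (Broken link): agent_id=3 -> matches Zoe
  - ticket 5 (Slow page load): agent_id=1 -> matches Jack
  - ticket 6 (Off by one): agent_id=2 -> matches Leo
So 1 of 6 rows is dropped.

SQL:
SELECT a.title, b.name AS agent
FROM tickets a
INNER JOIN agents b ON a.agent_id = b.id

Result:
title          | agent
---------------+------
Missing icon   | Rosa 
Login fails    | Rosa 
Broken link    | Zoe  
Slow page load | Jack 
Off by one     | Leo  


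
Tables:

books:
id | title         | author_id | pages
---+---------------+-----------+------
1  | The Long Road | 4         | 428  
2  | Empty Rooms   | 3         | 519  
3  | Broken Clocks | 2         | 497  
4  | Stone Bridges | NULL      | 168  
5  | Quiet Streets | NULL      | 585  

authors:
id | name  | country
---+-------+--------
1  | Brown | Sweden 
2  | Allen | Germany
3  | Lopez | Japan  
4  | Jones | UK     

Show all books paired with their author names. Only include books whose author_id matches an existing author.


INNER JOIN keeps only books rows whose author_id matches an id in authors. Walk through each book:
  - book 1 (The Long Road): author_id=4 -> matches Jones
  - book 2 (Empty Rooms): author_id=3 -> matches Lopez
  - book 3 (Broken Clocks): author_id=2 -> matches Allen
  - book 4 (Stone Bridges): author_id=NULL, no match -> dropped
  - book 5 (Quiet Streets): author_id=NULL, no match -> dropped
So 2 of 5 rows are dropped.

SQL:
SELECT a.title, b.name AS author
FROM books a
INNER JOIN authors b ON a.author_id = b.id

Result:
title         | author
--------------+-------
The Long Road | Jones 
Empty Rooms   | Lopez 
Broken Clocks | Allen 


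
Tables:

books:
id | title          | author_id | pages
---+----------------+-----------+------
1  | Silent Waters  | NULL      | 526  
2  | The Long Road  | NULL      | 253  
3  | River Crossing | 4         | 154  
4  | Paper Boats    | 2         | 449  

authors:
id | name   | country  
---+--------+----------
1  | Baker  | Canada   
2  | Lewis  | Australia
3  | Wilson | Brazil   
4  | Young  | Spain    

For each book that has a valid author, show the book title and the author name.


INNER JOIN keeps only books rows whose author_id matches an id in authors. Walk through each book:
  - book 1 (Silent Waters): author_id=NULL, no match -> dropped
  - book 2 (The Long Road): author_id=NULL, no match -> dropped
  - book 3 (River Crossing): author_id=4 -> matches Young
  - book 4 (Paper Boats): author_id=2 -> matches Lewis
So 2 of 4 rows are dropped.

SQL:
SELECT a.title, b.name AS author
FROM books a
INNER JOIN authors b ON a.author_id = b.id

Result:
title          | author
---------------+-------
River Crossing | Young 
Paper Boats    | Lewis 


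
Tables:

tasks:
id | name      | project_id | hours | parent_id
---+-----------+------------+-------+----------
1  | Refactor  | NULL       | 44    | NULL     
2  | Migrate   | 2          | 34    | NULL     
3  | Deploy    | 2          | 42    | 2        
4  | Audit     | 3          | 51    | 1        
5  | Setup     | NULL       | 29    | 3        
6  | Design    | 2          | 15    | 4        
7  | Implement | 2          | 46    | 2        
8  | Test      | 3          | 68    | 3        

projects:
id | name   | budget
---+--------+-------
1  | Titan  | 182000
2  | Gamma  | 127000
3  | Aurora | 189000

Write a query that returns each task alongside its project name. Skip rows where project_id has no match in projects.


INNER JOIN keeps only tasks rows whose project_id matches an id in projects. Walk through each task:
  - task 1 (Refactor): project_id=NULL, no match -> dropped
  - task 2 (Migrate): project_id=2 -> matches Gamma
  - task 3 (Deploy): project_id=2 -> matches Gamma
  - task 4 (Audit): project_id=3 -> matches Aurora
  - task 5 (Setup): project_id=NULL, no match -> dropped
  - task 6 (Design): project_id=2 -> matches Gamma
  - task 7 (Implement): project_id=2 -> matches Gamma
  - task 8 (Test): project_id=3 -> matches Aurora
So 2 of 8 rows are dropped.

SQL:
SELECT a.name, b.name AS project
FROM tasks a
INNER JOIN projects b ON a.project_id = b.id

Result:
name      | project
----------+--------
Migrate   | Gamma  
Deploy    | Gamma  
Audit     | Aurora 
Design    | Gamma  
Implement | Gamma  
Test      | Aurora 


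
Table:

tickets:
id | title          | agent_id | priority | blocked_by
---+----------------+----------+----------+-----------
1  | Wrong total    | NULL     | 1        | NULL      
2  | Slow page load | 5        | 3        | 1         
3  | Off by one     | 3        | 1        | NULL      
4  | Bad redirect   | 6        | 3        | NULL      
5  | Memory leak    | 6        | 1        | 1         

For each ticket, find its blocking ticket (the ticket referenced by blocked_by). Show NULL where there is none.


This is a self-join: tickets is joined to a second copy of itself, matching each row's blocked_by to another row's id. Use LEFT JOIN so rows with blocked_by=NULL are kept.
  - ticket 1 (Wrong total): blocked_by=NULL -> NULL
  - ticket 2 (Slow page load): blocked_by=1 -> Wrong total
  - ticket 3 (Off by one): blocked_by=NULL -> NULL
  - ticket 4 (Bad redirect): blocked_by=NULL -> NULL
  - ticket 5 (Memory leak): blocked_by=1 -> Wrong total

SQL:
SELECT a.title AS item, b.title AS blocked_by
FROM tickets a
LEFT JOIN tickets b ON a.blocked_by = b.id

Result:
item           | blocked_by 
---------------+------------
Wrong total    | NULL       
Slow page load | Wrong total
Off by one     | NULL       
Bad redirect   | NULL       
Memory leak    | Wrong total


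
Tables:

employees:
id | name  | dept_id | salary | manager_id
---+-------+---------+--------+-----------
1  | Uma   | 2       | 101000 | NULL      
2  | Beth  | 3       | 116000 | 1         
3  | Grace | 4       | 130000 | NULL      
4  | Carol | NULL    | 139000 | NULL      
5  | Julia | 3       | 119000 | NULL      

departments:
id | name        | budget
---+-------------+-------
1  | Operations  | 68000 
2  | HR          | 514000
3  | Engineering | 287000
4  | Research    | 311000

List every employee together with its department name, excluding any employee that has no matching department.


INNER JOIN keeps only employees rows whose dept_id matches an id in departments. Walk through each employee:
  - employee 1 (Uma): dept_id=2 -> matches HR
  - employee 2 (Beth): dept_id=3 -> matches Engineering
  - employee 3 (Grace): dept_id=4 -> matches Research
  - employee 4 (Carol): dept_id=NULL, no match -> dropped
  - employee 5 (Julia): dept_id=3 -> matches Engineering
So 1 of 5 rows is dropped.

SQL:
SELECT a.name, b.name AS department
FROM employees a
INNER JOIN departments b ON a.dept_id = b.id

Result:
name  | department 
------+------------
Uma   | HR         
Beth  | Engineering
Grace | Research   
Julia | Engineering


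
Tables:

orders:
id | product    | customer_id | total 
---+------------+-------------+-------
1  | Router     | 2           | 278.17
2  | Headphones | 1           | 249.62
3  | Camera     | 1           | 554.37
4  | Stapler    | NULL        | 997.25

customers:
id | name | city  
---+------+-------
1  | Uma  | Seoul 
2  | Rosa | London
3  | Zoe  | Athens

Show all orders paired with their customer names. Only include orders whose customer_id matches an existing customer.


INNER JOIN keeps only orders rows whose customer_id matches an id in customers. Walk through each order:
  - order 1 (Router): customer_id=2 -> matches Rosa
  - order 2 (Headphones): customer_id=1 -> matches Uma
  - order 3 (Camera): customer_id=1 -> matches Uma
  - order 4 (Stapler): customer_id=NULL, no match -> dropped
So 1 of 4 rows is dropped.

SQL:
SELECT a.product, b.name AS customer
FROM orders a
INNER JOIN customers b ON a.customer_id = b.id

Result:
product    | customer
-----------+---------
Router     | Rosa    
Headphones | Uma     
Camera     | Uma     


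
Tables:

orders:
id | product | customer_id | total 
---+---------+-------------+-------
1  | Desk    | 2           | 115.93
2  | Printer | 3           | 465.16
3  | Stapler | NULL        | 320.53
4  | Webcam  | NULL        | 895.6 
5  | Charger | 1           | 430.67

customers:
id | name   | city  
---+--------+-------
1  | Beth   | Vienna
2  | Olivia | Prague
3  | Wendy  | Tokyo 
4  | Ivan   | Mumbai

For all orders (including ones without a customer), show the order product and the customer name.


LEFT JOIN keeps every row from orders (the left table); where customer_id has no match in customers, the customer columns become NULL. Walk through each order:
  - order 1 (Desk): customer_id=2 -> matches Olivia
  - order 2 (Printer): customer_id=3 -> matches Wendy
  - order 3 (Stapler): customer_id=NULL, no match -> kept with NULL
  - order 4 (Webcam): customer_id=NULL, no match -> kept with NULL
  - order 5 (Charger): customer_id=1 -> matches Beth
All 5 rows appear; 2 have NULL customer.

SQL:
SELECT a.product, b.name AS customer
FROM orders a
LEFT JOIN customers b ON a.customer_id = b.id

Result:
product | customer
--------+---------
Desk    | Olivia  
Printer | Wendy   
Stapler | NULL    
Webcam  | NULL    
Charger | Beth    


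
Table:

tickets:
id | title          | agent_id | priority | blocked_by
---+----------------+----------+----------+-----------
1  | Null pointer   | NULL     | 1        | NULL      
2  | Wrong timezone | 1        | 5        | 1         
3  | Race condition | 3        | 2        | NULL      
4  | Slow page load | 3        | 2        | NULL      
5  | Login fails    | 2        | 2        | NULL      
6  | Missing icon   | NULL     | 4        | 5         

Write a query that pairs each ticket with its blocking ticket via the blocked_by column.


This is a self-join: tickets is joined to a second copy of itself, matching each row's blocked_by to another row's id. Use LEFT JOIN so rows with blocked_by=NULL are kept.
  - ticket 1 (Null pointer): blocked_by=NULL -> NULL
  - ticket 2 (Wrong timezone): blocked_by=1 -> Null pointer
  - ticket 3 (Race condition): blocked_by=NULL -> NULL
  - ticket 4 (Slow page load): blocked_by=NULL -> NULL
  - ticket 5 (Login fails): blocked_by=NULL -> NULL
  - ticket 6 (Missing icon): blocked_by=5 -> Login fails

SQL:
SELECT a.title AS item, b.title AS blocked_by
FROM tickets a
LEFT JOIN tickets b ON a.blocked_by = b.id

Result:
item           | blocked_by  
---------------+-------------
Null pointer   | NULL        
Wrong timezone | Null pointer
Race condition | NULL        
Slow page load | NULL        
Login fails    | NULL        
Missing icon   | Login fails 


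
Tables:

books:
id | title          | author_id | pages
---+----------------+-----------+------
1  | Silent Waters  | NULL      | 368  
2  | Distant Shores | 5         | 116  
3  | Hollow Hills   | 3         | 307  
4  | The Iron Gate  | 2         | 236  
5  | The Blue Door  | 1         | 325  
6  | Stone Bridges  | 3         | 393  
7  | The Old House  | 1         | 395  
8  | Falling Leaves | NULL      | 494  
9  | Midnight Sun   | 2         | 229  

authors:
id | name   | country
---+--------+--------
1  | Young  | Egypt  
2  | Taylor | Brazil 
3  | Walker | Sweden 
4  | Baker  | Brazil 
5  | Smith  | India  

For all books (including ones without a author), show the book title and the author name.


LEFT JOIN keeps every row from books (the left table); where author_id has no match in authors, the author columns become NULL. Walk through each book:
  - book 1 (Silent Waters): author_id=NULL, no match -> kept with NULL
  - book 2 (Distant Shores): author_id=5 -> matches Smith
  - book 3 (Hollow Hills): author_id=3 -> matches Walker
  - book 4 (The Iron Gate): author_id=2 -> matches Taylor
  - book 5 (The Blue Door): author_id=1 -> matches Young
  - book 6 (Stone Bridges): author_id=3 -> matches Walker
  - book 7 (The Old House): author_id=1 -> matches Young
  - book 8 (Falling Leaves): author_id=NULL, no match -> kept with NULL
  - book 9 (Midnight Sun): author_id=2 -> matches Taylor
All 9 rows appear; 2 have NULL author.

SQL:
SELECT a.title, b.name AS author
FROM books a
LEFT JOIN authors b ON a.author_id = b.id

Result:
title          | author
---------------+-------
Silent Waters  | NULL  
Distant Shores | Smith 
Hollow Hills   | Walker
The Iron Gate  | Taylor
The Blue Door  | Young 
Stone Bridges  | Walker
The Old House  | Young 
Falling Leaves | NULL  
Midnight Sun   | Taylor


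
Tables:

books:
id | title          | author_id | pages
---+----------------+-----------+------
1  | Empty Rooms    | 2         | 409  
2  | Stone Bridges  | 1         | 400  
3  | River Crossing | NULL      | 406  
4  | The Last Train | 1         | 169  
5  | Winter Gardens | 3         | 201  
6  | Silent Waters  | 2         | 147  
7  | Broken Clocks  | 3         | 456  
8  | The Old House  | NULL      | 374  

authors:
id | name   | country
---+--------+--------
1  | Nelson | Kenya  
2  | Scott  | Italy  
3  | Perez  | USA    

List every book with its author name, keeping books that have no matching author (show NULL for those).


LEFT JOIN keeps every row from books (the left table); where author_id has no match in authors, the author columns become NULL. Walk through each book:
  - book 1 (Empty Rooms): author_id=2 -> matches Scott
  - book 2 (Stone Bridges): author_id=1 -> matches Nelson
  - book 3 (River Crossing): author_id=NULL, no match -> kept with NULL
  - book 4 (The Last Train): author_id=1 -> matches Nelson
  - book 5 (Winter Gardens): author_id=3 -> matches Perez
  - book 6 (Silent Waters): author_id=2 -> matches Scott
  - book 7 (Broken Clocks): author_id=3 -> matches Perez
  - book 8 (The Old House): author_id=NULL, no match -> kept with NULL
All 8 rows appear; 2 have NULL author.

SQL:
SELECT a.title, b.name AS author
FROM books a
LEFT JOIN authors b ON a.author_id = b.id

Result:
title          | author
---------------+-------
Empty Rooms    | Scott 
Stone Bridges  | Nelson
River Crossing | NULL  
The Last Train | Nelson
Winter Gardens | Perez 
Silent Waters  | Scott 
Broken Clocks  | Perez 
The Old House  | NULL  


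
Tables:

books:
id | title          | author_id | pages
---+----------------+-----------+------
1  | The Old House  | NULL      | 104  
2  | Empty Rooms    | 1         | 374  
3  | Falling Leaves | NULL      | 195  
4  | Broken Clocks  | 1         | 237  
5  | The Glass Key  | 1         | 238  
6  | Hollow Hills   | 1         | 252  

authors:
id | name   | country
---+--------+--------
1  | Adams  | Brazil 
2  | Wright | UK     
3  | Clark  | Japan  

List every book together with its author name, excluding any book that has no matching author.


INNER JOIN keeps only books rows whose author_id matches an id in authors. Walk through each book:
  - book 1 (The Old House): author_id=NULL, no match -> dropped
  - book 2 (Empty Rooms): author_id=1 -> matches Adams
  - book 3 (Falling Leaves): author_id=NULL, no match -> dropped
  - book 4 (Broken Clocks): author_id=1 -> matches Adams
  - book 5 (The Glass Key): author_id=1 -> matches Adams
  - book 6 (Hollow Hills): author_id=1 -> matches Adams
So 2 of 6 rows are dropped.

SQL:
SELECT a.title, b.name AS author
FROM books a
INNER JOIN authors b ON a.author_id = b.id

Result:
title         | author
--------------+-------
Empty Rooms   | Adams 
Broken Clocks | Adams 
The Glass Key | Adams 
Hollow Hills  | Adams 


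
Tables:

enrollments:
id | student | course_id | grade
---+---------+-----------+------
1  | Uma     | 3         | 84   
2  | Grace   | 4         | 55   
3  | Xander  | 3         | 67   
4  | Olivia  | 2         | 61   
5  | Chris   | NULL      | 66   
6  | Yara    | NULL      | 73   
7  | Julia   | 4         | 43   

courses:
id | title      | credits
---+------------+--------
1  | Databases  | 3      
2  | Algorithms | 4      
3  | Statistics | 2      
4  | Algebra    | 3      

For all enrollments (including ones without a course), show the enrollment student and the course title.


LEFT JOIN keeps every row from enrollments (the left table); where course_id has no match in courses, the course columns become NULL. Walk through each enrollment:
  - enrollment 1 (Uma): course_id=3 -> matches Statistics
  - enrollment 2 (Grace): course_id=4 -> matches Algebra
  - enrollment 3 (Xander): course_id=3 -> matches Statistics
  - enrollment 4 (Olivia): course_id=2 -> matches Algorithms
  - enrollment 5 (Chris): course_id=NULL, no match -> kept with NULL
  - enrollment 6 (Yara): course_id=NULL, no match -> kept with NULL
  - enrollment 7 (Julia): course_id=4 -> matches Algebra
All 7 rows appear; 2 have NULL course.

SQL:
SELECT a.student, b.title AS course
FROM enrollments a
LEFT JOIN courses b ON a.course_id = b.id

Result:
student | course    
--------+-----------
Uma     | Statistics
Grace   | Algebra   
Xander  | Statistics
Olivia  | Algorithms
Chris   | NULL      
Yara    | NULL      
Julia   | Algebra   


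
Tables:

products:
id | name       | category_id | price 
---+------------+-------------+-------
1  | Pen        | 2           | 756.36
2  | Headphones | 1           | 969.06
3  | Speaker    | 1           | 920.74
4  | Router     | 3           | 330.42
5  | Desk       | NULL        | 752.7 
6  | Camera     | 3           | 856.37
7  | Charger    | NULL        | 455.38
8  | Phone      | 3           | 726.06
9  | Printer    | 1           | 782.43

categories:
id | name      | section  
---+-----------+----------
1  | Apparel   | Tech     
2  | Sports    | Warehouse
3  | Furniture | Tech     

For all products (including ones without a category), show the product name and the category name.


LEFT JOIN keeps every row from products (the left table); where category_id has no match in categories, the category columns become NULL. Walk through each product:
  - product 1 (Pen): category_id=2 -> matches Sports
  - product 2 (Headphones): category_id=1 -> matches Apparel
  - product 3 (Speaker): category_id=1 -> matches Apparel
  - product 4 (Router): category_id=3 -> matches Furniture
  - product 5 (Desk): category_id=NULL, no match -> kept with NULL
  - product 6 (Camera): category_id=3 -> matches Furniture
  - product 7 (Charger): category_id=NULL, no match -> kept with NULL
  - product 8 (Phone): category_id=3 -> matches Furniture
  - product 9 (Printer): category_id=1 -> matches Apparel
All 9 rows appear; 2 have NULL category.

SQL:
SELECT a.name, b.name AS category
FROM products a
LEFT JOIN categories b ON a.category_id = b.id

Result:
name       | category 
-----------+----------
Pen        | Sports   
Headphones | Apparel  
Speaker    | Apparel  
Router     | Furniture
Desk       | NULL     
Camera     | Furniture
Charger    | NULL     
Phone      | Furniture
Printer    | Apparel  


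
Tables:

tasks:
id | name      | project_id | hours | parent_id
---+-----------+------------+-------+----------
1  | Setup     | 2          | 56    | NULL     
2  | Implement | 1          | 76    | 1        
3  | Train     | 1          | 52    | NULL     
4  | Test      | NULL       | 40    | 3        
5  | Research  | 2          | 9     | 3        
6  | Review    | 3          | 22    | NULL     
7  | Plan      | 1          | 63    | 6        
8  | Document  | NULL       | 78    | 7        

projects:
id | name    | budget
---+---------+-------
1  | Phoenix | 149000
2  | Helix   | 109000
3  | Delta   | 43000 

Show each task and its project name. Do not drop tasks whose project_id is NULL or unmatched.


LEFT JOIN keeps every row from tasks (the left table); where project_id has no match in projects, the project columns become NULL. Walk through each task:
  - task 1 (Setup): project_id=2 -> matches Helix
  - task 2 (Implement): project_id=1 -> matches Phoenix
  - task 3 (Train): project_id=1 -> matches Phoenix
  - task 4 (Test): project_id=NULL, no match -> kept with NULL
  - task 5 (Research): project_id=2 -> matches Helix
  - task 6 (Review): project_id=3 -> matches Delta
  - task 7 (Plan): project_id=1 -> matches Phoenix
  - task 8 (Document): project_id=NULL, no match -> kept with NULL
All 8 rows appear; 2 have NULL project.

SQL:
SELECT a.name, b.name AS project
FROM tasks a
LEFT JOIN projects b ON a.project_id = b.id

Result:
name      | project
----------+--------
Setup     | Helix  
Implement | Phoenix
Train     | Phoenix
Test      | NULL   
Research  | Helix  
Review    | Delta  
Plan      | Phoenix
Document  | NULL   


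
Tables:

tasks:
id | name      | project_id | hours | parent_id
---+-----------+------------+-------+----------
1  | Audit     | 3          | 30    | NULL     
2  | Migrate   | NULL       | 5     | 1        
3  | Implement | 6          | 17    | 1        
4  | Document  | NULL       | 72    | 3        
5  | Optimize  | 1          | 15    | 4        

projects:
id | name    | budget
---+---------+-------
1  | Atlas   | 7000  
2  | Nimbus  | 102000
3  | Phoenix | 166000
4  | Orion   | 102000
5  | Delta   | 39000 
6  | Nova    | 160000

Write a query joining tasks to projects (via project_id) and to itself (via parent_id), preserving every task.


Two LEFT JOINs from the same base table tasks: one to projects via project_id, one to tasks itself via parent_id. Both are LEFT so every task is preserved.
Match against projects:
  - task 1 (Audit): project_id=3 -> matches Phoenix
  - task 2 (Migrate): project_id=NULL, no match -> kept with NULL
  - task 3 (Implement): project_id=6 -> matches Nova
  - task 4 (Document): project_id=NULL, no match -> kept with NULL
  - task 5 (Optimize): project_id=1 -> matches Atlas
Match against tasks (self):
  - task 1 (Audit): parent_id=NULL -> NULL
  - task 2 (Migrate): parent_id=1 -> Audit
  - task 3 (Implement): parent_id=1 -> Audit
  - task 4 (Document): parent_id=3 -> Implement
  - task 5 (Optimize): parent_id=4 -> Document

SQL:
SELECT a.name, b.name AS project, c.name AS parent
FROM tasks a
LEFT JOIN projects b ON a.project_id = b.id
LEFT JOIN tasks c ON a.parent_id = c.id

Result:
name      | project | parent   
----------+---------+----------
Audit     | Phoenix | NULL     
Migrate   | NULL    | Audit    
Implement | Nova    | Audit    
Document  | NULL    | Implement
Optimize  | Atlas   | Document 


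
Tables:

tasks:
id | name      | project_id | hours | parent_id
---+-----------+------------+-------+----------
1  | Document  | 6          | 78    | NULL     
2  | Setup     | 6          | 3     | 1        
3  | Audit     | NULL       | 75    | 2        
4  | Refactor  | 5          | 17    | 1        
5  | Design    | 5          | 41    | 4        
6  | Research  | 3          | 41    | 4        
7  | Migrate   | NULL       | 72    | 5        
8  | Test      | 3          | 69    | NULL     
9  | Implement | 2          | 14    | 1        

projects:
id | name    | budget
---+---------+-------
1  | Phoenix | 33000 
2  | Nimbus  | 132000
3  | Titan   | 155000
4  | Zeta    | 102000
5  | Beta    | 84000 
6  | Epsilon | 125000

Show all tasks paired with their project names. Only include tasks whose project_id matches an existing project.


INNER JOIN keeps only tasks rows whose project_id matches an id in projects. Walk through each task:
  - task 1 (Document): project_id=6 -> matches Epsilon
  - task 2 (Setup): project_id=6 -> matches Epsilon
  - task 3 (Audit): project_id=NULL, no match -> dropped
  - task 4 (Refactor): project_id=5 -> matches Beta
  - task 5 (Design): project_id=5 -> matches Beta
  - task 6 (Research): project_id=3 -> matches Titan
  - task 7 (Migrate): project_id=NULL, no match -> dropped
  - task 8 (Test): project_id=3 -> matches Titan
  - task 9 (Implement): project_id=2 -> matches Nimbus
So 2 of 9 rows are dropped.

SQL:
SELECT a.name, b.name AS project
FROM tasks a
INNER JOIN projects b ON a.project_id = b.id

Result:
name      | project
----------+--------
Document  | Epsilon
Setup     | Epsilon
Refactor  | Beta   
Design    | Beta   
Research  | Titan  
Test      | Titan  
Implement | Nimbus 


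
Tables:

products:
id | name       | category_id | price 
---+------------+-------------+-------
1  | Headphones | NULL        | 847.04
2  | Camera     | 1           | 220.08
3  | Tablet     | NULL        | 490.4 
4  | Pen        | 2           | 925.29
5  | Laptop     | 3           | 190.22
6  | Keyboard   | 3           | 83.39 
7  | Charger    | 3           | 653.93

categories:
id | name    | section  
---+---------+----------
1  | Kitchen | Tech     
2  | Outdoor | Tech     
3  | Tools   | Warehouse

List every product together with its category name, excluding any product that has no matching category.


INNER JOIN keeps only products rows whose category_id matches an id in categories. Walk through each product:
  - product 1 (Headphones): category_id=NULL, no match -> dropped
  - product 2 (Camera): category_id=1 -> matches Kitchen
  - product 3 (Tablet): category_id=NULL, no match -> dropped
  - product 4 (Pen): category_id=2 -> matches Outdoor
  - product 5 (Laptop): category_id=3 -> matches Tools
  - product 6 (Keyboard): category_id=3 -> matches Tools
  - product 7 (Charger): category_id=3 -> matches Tools
So 2 of 7 rows are dropped.

SQL:
SELECT a.name, b.name AS category
FROM products a
INNER JOIN categories b ON a.category_id = b.id

Result:
name     | category
---------+---------
Camera   | Kitchen 
Pen      | Outdoor 
Laptop   | Tools   
Keyboard | Tools   
Charger  | Tools   


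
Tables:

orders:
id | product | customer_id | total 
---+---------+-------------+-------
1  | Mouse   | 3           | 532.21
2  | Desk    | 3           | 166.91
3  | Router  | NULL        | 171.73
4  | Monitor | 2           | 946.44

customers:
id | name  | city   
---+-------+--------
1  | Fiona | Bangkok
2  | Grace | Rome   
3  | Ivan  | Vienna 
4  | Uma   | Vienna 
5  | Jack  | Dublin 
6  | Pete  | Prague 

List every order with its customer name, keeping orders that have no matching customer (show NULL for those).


LEFT JOIN keeps every row from orders (the left table); where customer_id has no match in customers, the customer columns become NULL. Walk through each order:
  - order 1 (Mouse): customer_id=3 -> matches Ivan
  - order 2 (Desk): customer_id=3 -> matches Ivan
  - order 3 (Router): customer_id=NULL, no match -> kept with NULL
  - order 4 (Monitor): customer_id=2 -> matches Grace
All 4 rows appear; 1 has NULL customer.

SQL:
SELECT a.product, b.name AS customer
FROM orders a
LEFT JOIN customers b ON a.customer_id = b.id

Result:
product | customer
--------+---------
Mouse   | Ivan    
Desk    | Ivan    
Router  | NULL    
Monitor | Grace   


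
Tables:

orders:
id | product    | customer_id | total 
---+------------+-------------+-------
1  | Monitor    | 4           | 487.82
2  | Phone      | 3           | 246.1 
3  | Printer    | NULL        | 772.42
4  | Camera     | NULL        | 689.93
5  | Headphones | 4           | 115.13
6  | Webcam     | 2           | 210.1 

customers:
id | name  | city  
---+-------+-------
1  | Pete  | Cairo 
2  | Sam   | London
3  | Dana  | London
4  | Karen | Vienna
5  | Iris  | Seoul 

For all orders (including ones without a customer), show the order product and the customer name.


LEFT JOIN keeps every row from orders (the left table); where customer_id has no match in customers, the customer columns become NULL. Walk through each order:
  - order 1 (Monitor): customer_id=4 -> matches Karen
  - order 2 (Phone): customer_id=3 -> matches Dana
  - order 3 (Printer): customer_id=NULL, no match -> kept with NULL
  - order 4 (Camera): customer_id=NULL, no match -> kept with NULL
  - order 5 (Headphones): customer_id=4 -> matches Karen
  - order 6 (Webcam): customer_id=2 -> matches Sam
All 6 rows appear; 2 have NULL customer.

SQL:
SELECT a.product, b.name AS customer
FROM orders a
LEFT JOIN customers b ON a.customer_id = b.id

Result:
product    | customer
-----------+---------
Monitor    | Karen   
Phone      | Dana    
Printer    | NULL    
Camera     | NULL    
Headphones | Karen   
Webcam     | Sam     


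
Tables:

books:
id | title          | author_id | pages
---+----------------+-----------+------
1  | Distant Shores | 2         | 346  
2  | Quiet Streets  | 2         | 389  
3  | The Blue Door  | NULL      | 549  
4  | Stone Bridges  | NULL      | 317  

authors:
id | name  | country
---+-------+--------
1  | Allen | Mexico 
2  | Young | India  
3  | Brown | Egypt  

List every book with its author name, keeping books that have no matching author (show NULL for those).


LEFT JOIN keeps every row from books (the left table); where author_id has no match in authors, the author columns become NULL. Walk through each book:
  - book 1 (Distant Shores): author_id=2 -> matches Young
  - book 2 (Quiet Streets): author_id=2 -> matches Young
  - book 3 (The Blue Door): author_id=NULL, no match -> kept with NULL
  - book 4 (Stone Bridges): author_id=NULL, no match -> kept with NULL
All 4 rows appear; 2 have NULL author.

SQL:
SELECT a.title, b.name AS author
FROM books a
LEFT JOIN authors b ON a.author_id = b.id

Result:
title          | author
---------------+-------
Distant Shores | Young 
Quiet Streets  | Young 
The Blue Door  | NULL  
Stone Bridges  | NULL  


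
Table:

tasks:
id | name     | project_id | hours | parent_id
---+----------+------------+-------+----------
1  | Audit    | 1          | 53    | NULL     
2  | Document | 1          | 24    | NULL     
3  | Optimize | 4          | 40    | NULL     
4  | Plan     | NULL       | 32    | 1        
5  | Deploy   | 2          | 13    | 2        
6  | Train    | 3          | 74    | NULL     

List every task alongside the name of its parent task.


This is a self-join: tasks is joined to a second copy of itself, matching each row's parent_id to another row's id. Use LEFT JOIN so rows with parent_id=NULL are kept.
  - task 1 (Audit): parent_id=NULL -> NULL
  - task 2 (Document): parent_id=NULL -> NULL
  - task 3 (Optimize): parent_id=NULL -> NULL
  - task 4 (Plan): parent_id=1 -> Audit
  - task 5 (Deploy): parent_id=2 -> Document
  - task 6 (Train): parent_id=NULL -> NULL

SQL:
SELECT a.name AS item, b.name AS parent
FROM tasks a
LEFT JOIN tasks b ON a.parent_id = b.id

Result:
item     | parent  
---------+---------
Audit    | NULL    
Document | NULL    
Optimize | NULL    
Plan     | Audit   
Deploy   | Document
Train    | NULL    


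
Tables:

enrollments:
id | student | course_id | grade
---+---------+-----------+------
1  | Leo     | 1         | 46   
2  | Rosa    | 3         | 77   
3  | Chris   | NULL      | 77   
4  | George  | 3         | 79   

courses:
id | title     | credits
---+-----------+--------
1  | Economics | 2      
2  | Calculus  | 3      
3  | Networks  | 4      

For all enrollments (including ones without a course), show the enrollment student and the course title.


LEFT JOIN keeps every row from enrollments (the left table); where course_id has no match in courses, the course columns become NULL. Walk through each enrollment:
  - enrollment 1 (Leo): course_id=1 -> matches Economics
  - enrollment 2 (Rosa): course_id=3 -> matches Networks
  - enrollment 3 (Chris): course_id=NULL, no match -> kept with NULL
  - enrollment 4 (George): course_id=3 -> matches Networks
All 4 rows appear; 1 has NULL course.

SQL:
SELECT a.student, b.title AS course
FROM enrollments a
LEFT JOIN courses b ON a.course_id = b.id

Result:
student | course   
--------+----------
Leo     | Economics
Rosa    | Networks 
Chris   | NULL     
George  | Networks 


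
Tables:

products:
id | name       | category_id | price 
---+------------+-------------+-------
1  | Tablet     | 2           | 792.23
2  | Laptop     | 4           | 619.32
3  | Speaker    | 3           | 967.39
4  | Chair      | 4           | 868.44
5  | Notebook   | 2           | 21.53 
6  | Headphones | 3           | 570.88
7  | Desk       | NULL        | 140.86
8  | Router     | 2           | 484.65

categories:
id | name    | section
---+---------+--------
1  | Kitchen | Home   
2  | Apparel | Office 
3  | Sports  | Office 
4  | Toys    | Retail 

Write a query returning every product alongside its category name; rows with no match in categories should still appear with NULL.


LEFT JOIN keeps every row from products (the left table); where category_id has no match in categories, the category columns become NULL. Walk through each product:
  - product 1 (Tablet): category_id=2 -> matches Apparel
  - product 2 (Laptop): category_id=4 -> matches Toys
  - product 3 (Speaker): category_id=3 -> matches Sports
  - product 4 (Chair): category_id=4 -> matches Toys
  - product 5 (Notebook): category_id=2 -> matches Apparel
  - product 6 (Headphones): category_id=3 -> matches Sports
  - product 7 (Desk): category_id=NULL, no match -> kept with NULL
  - product 8 (Router): category_id=2 -> matches Apparel
All 8 rows appear; 1 has NULL category.

SQL:
SELECT a.name, b.name AS category
FROM products a
LEFT JOIN categories b ON a.category_id = b.id

Result:
name       | category
-----------+---------
Tablet     | Apparel 
Laptop     | Toys    
Speaker    | Sports  
Chair      | Toys    
Notebook   | Apparel 
Headphones | Sports  
Desk       | NULL    
Router     | Apparel 


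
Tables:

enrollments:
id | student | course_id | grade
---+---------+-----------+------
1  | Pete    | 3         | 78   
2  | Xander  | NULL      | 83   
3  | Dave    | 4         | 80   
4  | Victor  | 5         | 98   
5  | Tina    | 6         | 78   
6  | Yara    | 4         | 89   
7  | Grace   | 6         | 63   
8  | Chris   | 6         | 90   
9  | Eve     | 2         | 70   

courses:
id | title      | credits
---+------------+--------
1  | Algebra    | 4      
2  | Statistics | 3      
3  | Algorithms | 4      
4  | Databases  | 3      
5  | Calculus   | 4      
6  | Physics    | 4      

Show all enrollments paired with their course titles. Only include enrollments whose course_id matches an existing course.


INNER JOIN keeps only enrollments rows whose course_id matches an id in courses. Walk through each enrollment:
  - enrollment 1 (Pete): course_id=3 -> matches Algorithms
  - enrollment 2 (Xander): course_id=NULL, no match -> dropped
  - enrollment 3 (Dave): course_id=4 -> matches Databases
  - enrollment 4 (Victor): course_id=5 -> matches Calculus
  - enrollment 5 (Tina): course_id=6 -> matches Physics
  - enrollment 6 (Yara): course_id=4 -> matches Databases
  - enrollment 7 (Grace): course_id=6 -> matches Physics
  - enrollment 8 (Chris): course_id=6 -> matches Physics
  - enrollment 9 (Eve): course_id=2 -> matches Statistics
So 1 of 9 rows is dropped.

SQL:
SELECT a.student, b.title AS course
FROM enrollments a
INNER JOIN courses b ON a.course_id = b.id

Result:
student | course    
--------+-----------
Pete    | Algorithms
Dave    | Databases 
Victor  | Calculus  
Tina    | Physics   
Yara    | Databases 
Grace   | Physics   
Chris   | Physics   
Eve     | Statistics


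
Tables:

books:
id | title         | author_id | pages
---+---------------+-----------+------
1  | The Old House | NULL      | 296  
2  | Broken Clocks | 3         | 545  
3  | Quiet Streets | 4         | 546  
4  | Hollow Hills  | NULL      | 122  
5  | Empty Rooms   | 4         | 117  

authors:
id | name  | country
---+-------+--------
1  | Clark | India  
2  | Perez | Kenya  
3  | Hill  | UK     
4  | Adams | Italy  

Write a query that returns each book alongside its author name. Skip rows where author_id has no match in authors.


INNER JOIN keeps only books rows whose author_id matches an id in authors. Walk through each book:
  - book 1 (The Old House): author_id=NULL, no match -> dropped
  - book 2 (Broken Clocks): author_id=3 -> matches Hill
  - book 3 (Quiet Streets): author_id=4 -> matches Adams
  - book 4 (Hollow Hills): author_id=NULL, no match -> dropped
  - book 5 (Empty Rooms): author_id=4 -> matches Adams
So 2 of 5 rows are dropped.

SQL:
SELECT a.title, b.name AS author
FROM books a
INNER JOIN authors b ON a.author_id = b.id

Result:
title         | author
--------------+-------
Broken Clocks | Hill  
Quiet Streets | Adams 
Empty Rooms   | Adams 


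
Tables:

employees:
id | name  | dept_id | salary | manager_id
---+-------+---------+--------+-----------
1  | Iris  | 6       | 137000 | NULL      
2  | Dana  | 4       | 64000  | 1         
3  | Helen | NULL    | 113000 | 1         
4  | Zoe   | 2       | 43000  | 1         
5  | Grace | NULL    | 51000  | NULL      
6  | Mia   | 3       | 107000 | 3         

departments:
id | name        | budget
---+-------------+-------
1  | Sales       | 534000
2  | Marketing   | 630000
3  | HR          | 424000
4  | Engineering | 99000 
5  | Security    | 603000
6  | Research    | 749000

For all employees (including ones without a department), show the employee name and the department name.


LEFT JOIN keeps every row from employees (the left table); where dept_id has no match in departments, the department columns become NULL. Walk through each employee:
  - employee 1 (Iris): dept_id=6 -> matches Research
  - employee 2 (Dana): dept_id=4 -> matches Engineering
  - employee 3 (Helen): dept_id=NULL, no match -> kept with NULL
  - employee 4 (Zoe): dept_id=2 -> matches Marketing
  - employee 5 (Grace): dept_id=NULL, no match -> kept with NULL
  - employee 6 (Mia): dept_id=3 -> matches HR
All 6 rows appear; 2 have NULL department.

SQL:
SELECT a.name, b.name AS department
FROM employees a
LEFT JOIN departments b ON a.dept_id = b.id

Result:
name  | department 
------+------------
Iris  | Research   
Dana  | Engineering
Helen | NULL       
Zoe   | Marketing  
Grace | NULL       
Mia   | HR         


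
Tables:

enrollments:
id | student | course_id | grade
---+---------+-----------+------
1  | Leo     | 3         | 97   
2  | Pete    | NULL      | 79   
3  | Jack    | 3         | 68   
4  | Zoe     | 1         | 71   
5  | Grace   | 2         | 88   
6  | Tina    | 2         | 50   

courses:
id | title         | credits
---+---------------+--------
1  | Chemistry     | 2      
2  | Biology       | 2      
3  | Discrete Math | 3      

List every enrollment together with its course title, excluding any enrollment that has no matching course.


INNER JOIN keeps only enrollments rows whose course_id matches an id in courses. Walk through each enrollment:
  - enrollment 1 (Leo): course_id=3 -> matches Discrete Math
  - enrollment 2 (Pete): course_id=NULL, no match -> dropped
  - enrollment 3 (Jack): course_id=3 -> matches Discrete Math
  - enrollment 4 (Zoe): course_id=1 -> matches Chemistry
  - enrollment 5 (Grace): course_id=2 -> matches Biology
  - enrollment 6 (Tina): course_id=2 -> matches Biology
So 1 of 6 rows is dropped.

SQL:
SELECT a.student, b.title AS course
FROM enrollments a
INNER JOIN courses b ON a.course_id = b.id

Result:
student | course       
--------+--------------
Leo     | Discrete Math
Jack    | Discrete Math
Zoe     | Chemistry    
Grace   | Biology      
Tina    | Biology      
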